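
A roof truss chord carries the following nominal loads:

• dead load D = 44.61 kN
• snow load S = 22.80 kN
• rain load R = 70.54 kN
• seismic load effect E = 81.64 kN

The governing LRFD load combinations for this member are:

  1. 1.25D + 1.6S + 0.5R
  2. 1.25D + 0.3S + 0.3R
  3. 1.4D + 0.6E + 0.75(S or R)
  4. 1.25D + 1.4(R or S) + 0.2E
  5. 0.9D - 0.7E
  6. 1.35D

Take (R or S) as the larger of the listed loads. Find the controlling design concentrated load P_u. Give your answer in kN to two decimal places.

170.85 kN

(S or R) → R = 70.54 kN; (R or S) → R = 70.54 kN.
1. 1.25(44.61) + 1.6(22.80) + 0.5(70.54) = 127.51
2. 1.25(44.61) + 0.3(22.80) + 0.3(70.54) = 83.76
3. 1.4(44.61) + 0.6(81.64) + 0.75(70.54) = 164.34
4. 1.25(44.61) + 1.4(70.54) + 0.2(81.64) = 170.85
5. 0.9(44.61) - 0.7(81.64) = -17.00
6. 1.35(44.61) = 60.22
Maximum is from combination 4.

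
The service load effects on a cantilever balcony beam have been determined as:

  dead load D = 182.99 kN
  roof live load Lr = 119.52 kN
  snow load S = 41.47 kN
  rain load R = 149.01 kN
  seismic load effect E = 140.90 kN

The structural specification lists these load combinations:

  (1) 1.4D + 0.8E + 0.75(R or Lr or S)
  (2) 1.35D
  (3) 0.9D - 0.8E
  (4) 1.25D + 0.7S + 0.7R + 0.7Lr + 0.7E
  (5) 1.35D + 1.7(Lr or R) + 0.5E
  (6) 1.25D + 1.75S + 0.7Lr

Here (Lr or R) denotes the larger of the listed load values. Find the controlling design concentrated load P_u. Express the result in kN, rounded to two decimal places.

(R or Lr or S) → R = 149.01 kN; (Lr or R) → R = 149.01 kN.
(1) 1.4(182.99) + 0.8(140.90) + 0.75(149.01) = 480.66
(2) 1.35(182.99) = 247.04
(3) 0.9(182.99) - 0.8(140.90) = 51.97
(4) 1.25(182.99) + 0.7(41.47) + 0.7(149.01) + 0.7(119.52) + 0.7(140.90) = 544.37
(5) 1.35(182.99) + 1.7(149.01) + 0.5(140.90) = 570.80
(6) 1.25(182.99) + 1.75(41.47) + 0.7(119.52) = 384.97
Maximum is from combination 5.

570.80 kN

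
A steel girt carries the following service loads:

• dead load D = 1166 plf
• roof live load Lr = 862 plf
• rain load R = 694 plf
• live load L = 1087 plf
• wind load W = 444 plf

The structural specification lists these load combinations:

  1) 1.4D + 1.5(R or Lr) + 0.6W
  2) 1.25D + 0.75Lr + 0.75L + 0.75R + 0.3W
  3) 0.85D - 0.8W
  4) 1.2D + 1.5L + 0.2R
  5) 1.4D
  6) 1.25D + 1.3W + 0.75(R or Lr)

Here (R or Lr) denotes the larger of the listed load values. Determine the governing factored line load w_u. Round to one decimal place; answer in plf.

(R or Lr) → Lr = 862 plf.
1) 1.4(1166) + 1.5(862) + 0.6(444) = 1632.4 + 1293.0 + 266.4 = 3191.8
2) 1.25(1166) + 0.75(862) + 0.75(1087) + 0.75(694) + 0.3(444) = 1457.5 + 646.5 + 815.3 + 520.5 + 133.2 = 3573.0
3) 0.85(1166) - 0.8(444) = 991.1 - 355.2 = 635.9
4) 1.2(1166) + 1.5(1087) + 0.2(694) = 1399.2 + 1630.5 + 138.8 = 3168.5
5) 1.4(1166) = 1632.4
6) 1.25(1166) + 1.3(444) + 0.75(862) = 1457.5 + 577.2 + 646.5 = 2681.2
Combination 2 governs: w_u = 3573.0 plf.

3573.0 plf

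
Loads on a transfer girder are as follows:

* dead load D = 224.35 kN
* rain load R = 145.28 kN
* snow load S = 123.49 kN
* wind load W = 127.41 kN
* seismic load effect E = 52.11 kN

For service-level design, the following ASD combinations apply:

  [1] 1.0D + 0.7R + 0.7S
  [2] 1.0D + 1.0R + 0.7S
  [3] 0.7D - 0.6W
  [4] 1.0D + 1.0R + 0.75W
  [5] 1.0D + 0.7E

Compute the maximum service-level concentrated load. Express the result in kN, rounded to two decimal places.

465.19 kN

[1] 1.0(224.35) + 0.7(145.28) + 0.7(123.49) = 412.49
[2] 1.0(224.35) + 1.0(145.28) + 0.7(123.49) = 456.07
[3] 0.7(224.35) - 0.6(127.41) = 80.60
[4] 1.0(224.35) + 1.0(145.28) + 0.75(127.41) = 465.19
[5] 1.0(224.35) + 0.7(52.11) = 260.83
Maximum is from combination 4.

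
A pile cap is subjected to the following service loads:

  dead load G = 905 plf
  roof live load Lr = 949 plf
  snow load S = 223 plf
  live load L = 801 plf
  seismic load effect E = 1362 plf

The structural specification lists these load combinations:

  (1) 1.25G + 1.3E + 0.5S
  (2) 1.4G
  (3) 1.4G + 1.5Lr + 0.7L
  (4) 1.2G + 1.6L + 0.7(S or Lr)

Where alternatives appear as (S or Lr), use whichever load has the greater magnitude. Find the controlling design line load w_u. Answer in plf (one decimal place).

3251.2 plf

(S or Lr) → Lr = 949 plf.
(1) 1.25(905) + 1.3(1362) + 0.5(223) = 3013.4
(2) 1.4(905) = 1267.0
(3) 1.4(905) + 1.5(949) + 0.7(801) = 3251.2
(4) 1.2(905) + 1.6(801) + 0.7(949) = 3031.9
Combination 3 governs: w_u = 3251.2 plf.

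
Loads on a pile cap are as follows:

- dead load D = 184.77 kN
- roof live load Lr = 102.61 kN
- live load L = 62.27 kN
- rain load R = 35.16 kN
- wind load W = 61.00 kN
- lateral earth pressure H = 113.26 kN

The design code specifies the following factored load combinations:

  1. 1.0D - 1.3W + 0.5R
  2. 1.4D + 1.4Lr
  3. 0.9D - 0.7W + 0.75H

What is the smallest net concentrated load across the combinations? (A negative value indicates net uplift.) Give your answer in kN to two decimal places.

123.05 kN

1. 1.0(184.77) - 1.3(61.00) + 0.5(35.16) = 123.05
2. 1.4(184.77) + 1.4(102.61) = 402.33
3. 0.9(184.77) - 0.7(61.00) + 0.75(113.26) = 208.54
Combination 1 gives the minimum: 123.05 kN.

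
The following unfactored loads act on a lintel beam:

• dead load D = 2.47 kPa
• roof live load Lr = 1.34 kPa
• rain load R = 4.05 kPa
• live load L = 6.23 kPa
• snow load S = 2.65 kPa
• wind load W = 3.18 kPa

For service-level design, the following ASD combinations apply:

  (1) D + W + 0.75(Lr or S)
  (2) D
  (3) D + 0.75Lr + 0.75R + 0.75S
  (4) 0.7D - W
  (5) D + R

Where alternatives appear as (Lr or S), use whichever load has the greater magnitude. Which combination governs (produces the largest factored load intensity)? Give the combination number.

(Lr or S) → S = 2.65 kPa.
(1) 1.0(2.47) + 1.0(3.18) + 0.75(2.65) = 2.47 + 3.18 + 1.99 = 7.64
(2) 1.0(2.47) = 2.47
(3) 1.0(2.47) + 0.75(1.34) + 0.75(4.05) + 0.75(2.65) = 8.50
(4) 0.7(2.47) - 1.0(3.18) = 1.73 - 3.18 = -1.45
(5) 1.0(2.47) + 1.0(4.05) = 2.47 + 4.05 = 6.52
The largest value is 8.50 kPa from combination 3.

Combination 3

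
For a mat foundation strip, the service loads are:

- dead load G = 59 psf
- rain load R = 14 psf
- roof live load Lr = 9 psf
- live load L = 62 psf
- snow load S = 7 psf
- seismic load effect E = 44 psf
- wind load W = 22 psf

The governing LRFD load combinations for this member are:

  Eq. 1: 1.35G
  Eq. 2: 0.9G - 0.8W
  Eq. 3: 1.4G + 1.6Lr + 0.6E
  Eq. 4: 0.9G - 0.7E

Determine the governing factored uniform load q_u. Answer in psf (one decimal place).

Eq. 1: 1.35(59) = 79.7
Eq. 2: 0.9(59) - 0.8(22) = 53.1 - 17.6 = 35.5
Eq. 3: 1.4(59) + 1.6(9) + 0.6(44) = 82.6 + 14.4 + 26.4 = 123.4
Eq. 4: 0.9(59) - 0.7(44) = 53.1 - 30.8 = 22.3
Maximum is from combination 3.

123.4 psf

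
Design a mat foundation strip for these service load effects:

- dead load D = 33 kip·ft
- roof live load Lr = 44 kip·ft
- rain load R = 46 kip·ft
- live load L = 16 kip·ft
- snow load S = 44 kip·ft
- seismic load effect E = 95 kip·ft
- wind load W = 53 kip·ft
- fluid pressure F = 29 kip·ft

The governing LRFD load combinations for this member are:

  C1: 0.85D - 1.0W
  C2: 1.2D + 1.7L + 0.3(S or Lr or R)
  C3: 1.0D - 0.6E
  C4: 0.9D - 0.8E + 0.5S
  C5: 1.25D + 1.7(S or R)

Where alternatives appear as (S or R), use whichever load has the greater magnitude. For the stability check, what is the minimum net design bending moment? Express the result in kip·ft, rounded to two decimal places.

-24.95 kip·ft

(S or Lr or R) → R = 46 kip·ft; (S or R) → R = 46 kip·ft.
C1: 0.85(33) - 1.0(53) = 28.05 - 53.00 = -24.95
C2: 1.2(33) + 1.7(16) + 0.3(46) = 39.60 + 27.20 + 13.80 = 80.60
C3: 1.0(33) - 0.6(95) = 33.00 - 57.00 = -24.00
C4: 0.9(33) - 0.8(95) + 0.5(44) = 29.70 - 76.00 + 22.00 = -24.30
C5: 1.25(33) + 1.7(46) = 41.25 + 78.20 = 119.45
Combination 1 gives the minimum: -24.95 kip·ft.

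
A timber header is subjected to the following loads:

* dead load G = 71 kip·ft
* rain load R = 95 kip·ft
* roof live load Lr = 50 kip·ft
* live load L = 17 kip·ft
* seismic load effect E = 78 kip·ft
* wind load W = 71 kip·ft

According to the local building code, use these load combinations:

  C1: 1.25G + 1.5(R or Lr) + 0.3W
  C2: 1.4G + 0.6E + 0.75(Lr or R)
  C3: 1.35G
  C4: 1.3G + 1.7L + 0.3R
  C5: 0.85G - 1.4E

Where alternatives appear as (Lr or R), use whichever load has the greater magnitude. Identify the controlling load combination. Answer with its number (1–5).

Combination 1

(R or Lr) → R = 95 kip·ft; (Lr or R) → R = 95 kip·ft.
C1: 1.25(71) + 1.5(95) + 0.3(71) = 252.6
C2: 1.4(71) + 0.6(78) + 0.75(95) = 217.5
C3: 1.35(71) = 95.9
C4: 1.3(71) + 1.7(17) + 0.3(95) = 149.7
C5: 0.85(71) - 1.4(78) = -48.9
The largest value is 252.6 kip·ft from combination 1.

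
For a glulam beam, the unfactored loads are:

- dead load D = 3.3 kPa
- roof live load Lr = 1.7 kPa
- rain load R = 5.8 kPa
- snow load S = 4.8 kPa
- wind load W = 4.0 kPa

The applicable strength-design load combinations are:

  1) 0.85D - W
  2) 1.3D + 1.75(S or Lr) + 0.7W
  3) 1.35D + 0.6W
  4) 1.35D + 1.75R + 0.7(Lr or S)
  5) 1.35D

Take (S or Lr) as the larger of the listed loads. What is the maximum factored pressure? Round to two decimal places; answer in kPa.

(S or Lr) → S = 4.8 kPa; (Lr or S) → S = 4.8 kPa.
1) 0.85(3.3) - 1.0(4.0) = -1.20
2) 1.3(3.3) + 1.75(4.8) + 0.7(4.0) = 15.49
3) 1.35(3.3) + 0.6(4.0) = 6.86
4) 1.35(3.3) + 1.75(5.8) + 0.7(4.8) = 17.97
5) 1.35(3.3) = 4.46
Combination 4 governs: p_u = 17.97 kPa.

17.97 kPa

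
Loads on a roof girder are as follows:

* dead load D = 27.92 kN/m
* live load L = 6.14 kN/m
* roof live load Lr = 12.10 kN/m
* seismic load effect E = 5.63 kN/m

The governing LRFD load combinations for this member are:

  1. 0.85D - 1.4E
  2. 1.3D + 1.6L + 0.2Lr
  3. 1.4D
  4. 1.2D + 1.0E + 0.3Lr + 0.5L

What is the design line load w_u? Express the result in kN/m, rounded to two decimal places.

48.54 kN/m

1. 0.85(27.92) - 1.4(5.63) = 23.73 - 7.88 = 15.85
2. 1.3(27.92) + 1.6(6.14) + 0.2(12.10) = 36.30 + 9.82 + 2.42 = 48.54
3. 1.4(27.92) = 39.09
4. 1.2(27.92) + 1.0(5.63) + 0.3(12.10) + 0.5(6.14) = 33.50 + 5.63 + 3.63 + 3.07 = 45.83
Maximum is from combination 2.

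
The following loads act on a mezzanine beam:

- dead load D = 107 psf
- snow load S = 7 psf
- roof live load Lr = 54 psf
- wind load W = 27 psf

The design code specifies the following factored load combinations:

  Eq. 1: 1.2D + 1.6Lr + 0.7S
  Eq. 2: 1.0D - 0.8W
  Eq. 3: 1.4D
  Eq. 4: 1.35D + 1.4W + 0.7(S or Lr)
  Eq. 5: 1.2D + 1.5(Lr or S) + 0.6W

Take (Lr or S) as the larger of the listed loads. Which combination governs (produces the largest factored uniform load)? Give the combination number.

(S or Lr) → Lr = 54 psf; (Lr or S) → Lr = 54 psf.
Eq. 1: 1.2(107) + 1.6(54) + 0.7(7) = 128.40 + 86.40 + 4.90 = 219.70
Eq. 2: 1.0(107) - 0.8(27) = 107.00 - 21.60 = 85.40
Eq. 3: 1.4(107) = 149.80
Eq. 4: 1.35(107) + 1.4(27) + 0.7(54) = 144.45 + 37.80 + 37.80 = 220.05
Eq. 5: 1.2(107) + 1.5(54) + 0.6(27) = 128.40 + 81.00 + 16.20 = 225.60
The largest value is 225.60 psf from combination 5.

Combination 5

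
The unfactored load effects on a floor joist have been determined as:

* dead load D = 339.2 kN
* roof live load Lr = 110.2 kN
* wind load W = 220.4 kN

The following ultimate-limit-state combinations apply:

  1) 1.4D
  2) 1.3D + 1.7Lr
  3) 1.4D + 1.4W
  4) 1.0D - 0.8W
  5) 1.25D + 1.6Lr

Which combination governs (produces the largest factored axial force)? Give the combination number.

1) 1.4(339.2) = 474.9
2) 1.3(339.2) + 1.7(110.2) = 628.3
3) 1.4(339.2) + 1.4(220.4) = 783.4
4) 1.0(339.2) - 0.8(220.4) = 162.9
5) 1.25(339.2) + 1.6(110.2) = 600.3
The largest value is 783.4 kN from combination 3.

Combination 3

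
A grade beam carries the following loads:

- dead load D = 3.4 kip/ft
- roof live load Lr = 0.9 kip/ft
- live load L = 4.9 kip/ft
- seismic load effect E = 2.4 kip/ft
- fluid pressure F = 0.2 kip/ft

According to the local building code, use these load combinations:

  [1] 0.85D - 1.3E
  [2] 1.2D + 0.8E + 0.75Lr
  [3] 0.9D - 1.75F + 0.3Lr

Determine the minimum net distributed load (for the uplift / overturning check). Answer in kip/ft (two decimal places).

-0.23 kip/ft

[1] 0.85(3.4) - 1.3(2.4) = -0.23
[2] 1.2(3.4) + 0.8(2.4) + 0.75(0.9) = 6.68
[3] 0.9(3.4) - 1.75(0.2) + 0.3(0.9) = 2.98
Combination 1 gives the minimum: -0.23 kip/ft.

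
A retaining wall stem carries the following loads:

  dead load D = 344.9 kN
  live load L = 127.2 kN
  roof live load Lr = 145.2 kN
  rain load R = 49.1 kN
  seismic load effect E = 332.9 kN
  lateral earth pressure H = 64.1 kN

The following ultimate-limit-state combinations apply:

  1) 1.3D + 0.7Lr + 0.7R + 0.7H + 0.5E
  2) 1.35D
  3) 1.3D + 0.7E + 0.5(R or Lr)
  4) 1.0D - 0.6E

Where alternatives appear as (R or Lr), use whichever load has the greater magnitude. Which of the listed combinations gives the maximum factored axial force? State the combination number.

(R or Lr) → Lr = 145.2 kN.
1) 1.3(344.9) + 0.7(145.2) + 0.7(49.1) + 0.7(64.1) + 0.5(332.9) = 795.7
2) 1.35(344.9) = 465.6
3) 1.3(344.9) + 0.7(332.9) + 0.5(145.2) = 448.4 + 233.0 + 72.6 = 754.0
4) 1.0(344.9) - 0.6(332.9) = 344.9 - 199.7 = 145.2
The largest value is 795.7 kN from combination 1.

Combination 1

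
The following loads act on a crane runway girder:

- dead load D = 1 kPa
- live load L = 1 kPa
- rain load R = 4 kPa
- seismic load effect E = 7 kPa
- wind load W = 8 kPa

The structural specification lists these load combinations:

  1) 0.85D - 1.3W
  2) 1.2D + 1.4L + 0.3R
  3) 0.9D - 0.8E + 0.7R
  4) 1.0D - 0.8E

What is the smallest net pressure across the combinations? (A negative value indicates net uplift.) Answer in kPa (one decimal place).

-9.6 kPa

1) 0.85(1) - 1.3(8) = -9.6
2) 1.2(1) + 1.4(1) + 0.3(4) = 1.2 + 1.4 + 1.2 = 3.8
3) 0.9(1) - 0.8(7) + 0.7(4) = 0.9 - 5.6 + 2.8 = -1.9
4) 1.0(1) - 0.8(7) = 1.0 - 5.6 = -4.6
Combination 1 gives the minimum: -9.6 kPa.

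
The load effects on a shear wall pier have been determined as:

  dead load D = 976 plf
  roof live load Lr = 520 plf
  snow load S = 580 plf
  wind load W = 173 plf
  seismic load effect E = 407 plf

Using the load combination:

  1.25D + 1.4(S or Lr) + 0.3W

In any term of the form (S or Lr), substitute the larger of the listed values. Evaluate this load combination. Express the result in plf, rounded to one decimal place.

2083.9 plf

(S or Lr) → S = 580 plf.
1.25(976) + 1.4(580) + 0.3(173) = 1220.0 + 812.0 + 51.9 = 2083.9
w_u = 2083.9 plf.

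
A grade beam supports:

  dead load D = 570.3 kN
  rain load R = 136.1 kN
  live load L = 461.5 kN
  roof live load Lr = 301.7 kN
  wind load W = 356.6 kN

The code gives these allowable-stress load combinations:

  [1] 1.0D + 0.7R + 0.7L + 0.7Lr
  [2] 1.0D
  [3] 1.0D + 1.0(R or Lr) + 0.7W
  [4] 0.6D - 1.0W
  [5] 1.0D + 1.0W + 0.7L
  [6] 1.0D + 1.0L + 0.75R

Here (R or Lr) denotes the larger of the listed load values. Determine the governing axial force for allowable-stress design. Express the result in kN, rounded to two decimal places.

1249.95 kN

(R or Lr) → Lr = 301.7 kN.
[1] 1.0(570.3) + 0.7(136.1) + 0.7(461.5) + 0.7(301.7) = 570.30 + 95.27 + 323.05 + 211.19 = 1199.81
[2] 1.0(570.3) = 570.30
[3] 1.0(570.3) + 1.0(301.7) + 0.7(356.6) = 570.30 + 301.70 + 249.62 = 1121.62
[4] 0.6(570.3) - 1.0(356.6) = 342.18 - 356.60 = -14.42
[5] 1.0(570.3) + 1.0(356.6) + 0.7(461.5) = 570.30 + 356.60 + 323.05 = 1249.95
[6] 1.0(570.3) + 1.0(461.5) + 0.75(136.1) = 570.30 + 461.50 + 102.08 = 1133.88
The controlling combination is 5, giving 1249.95 kN.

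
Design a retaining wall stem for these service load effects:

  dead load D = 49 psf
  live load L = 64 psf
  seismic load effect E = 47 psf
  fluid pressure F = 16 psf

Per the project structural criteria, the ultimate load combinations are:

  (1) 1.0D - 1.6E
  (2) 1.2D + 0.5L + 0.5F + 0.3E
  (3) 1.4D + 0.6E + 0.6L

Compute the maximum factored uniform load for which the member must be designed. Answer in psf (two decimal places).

135.20 psf

(1) 1.0(49) - 1.6(47) = 49.00 - 75.20 = -26.20
(2) 1.2(49) + 0.5(64) + 0.5(16) + 0.3(47) = 58.80 + 32.00 + 8.00 + 14.10 = 112.90
(3) 1.4(49) + 0.6(47) + 0.6(64) = 68.60 + 28.20 + 38.40 = 135.20
The controlling combination is 3, giving 135.20 psf.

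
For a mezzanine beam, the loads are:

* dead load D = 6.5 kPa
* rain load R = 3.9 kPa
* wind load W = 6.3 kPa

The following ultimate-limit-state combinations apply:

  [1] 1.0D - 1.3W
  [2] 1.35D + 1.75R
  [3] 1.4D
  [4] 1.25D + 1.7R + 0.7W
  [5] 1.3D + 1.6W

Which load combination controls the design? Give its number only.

[1] 1.0(6.5) - 1.3(6.3) = 6.5 - 8.2 = -1.7
[2] 1.35(6.5) + 1.75(3.9) = 8.8 + 6.8 = 15.6
[3] 1.4(6.5) = 9.1
[4] 1.25(6.5) + 1.7(3.9) + 0.7(6.3) = 19.2
[5] 1.3(6.5) + 1.6(6.3) = 18.5
The largest value is 19.2 kPa from combination 4.

Combination 4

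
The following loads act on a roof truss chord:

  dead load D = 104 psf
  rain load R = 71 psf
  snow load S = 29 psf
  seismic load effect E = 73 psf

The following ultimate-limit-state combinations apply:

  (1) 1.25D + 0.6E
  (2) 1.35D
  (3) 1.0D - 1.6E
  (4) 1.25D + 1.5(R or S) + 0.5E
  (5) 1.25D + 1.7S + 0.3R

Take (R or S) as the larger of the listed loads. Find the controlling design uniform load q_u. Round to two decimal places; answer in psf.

273.00 psf

(R or S) → R = 71 psf.
(1) 1.25(104) + 0.6(73) = 130.00 + 43.80 = 173.80
(2) 1.35(104) = 140.40
(3) 1.0(104) - 1.6(73) = 104.00 - 116.80 = -12.80
(4) 1.25(104) + 1.5(71) + 0.5(73) = 130.00 + 106.50 + 36.50 = 273.00
(5) 1.25(104) + 1.7(29) + 0.3(71) = 130.00 + 49.30 + 21.30 = 200.60
Combination 4 governs: q_u = 273.00 psf.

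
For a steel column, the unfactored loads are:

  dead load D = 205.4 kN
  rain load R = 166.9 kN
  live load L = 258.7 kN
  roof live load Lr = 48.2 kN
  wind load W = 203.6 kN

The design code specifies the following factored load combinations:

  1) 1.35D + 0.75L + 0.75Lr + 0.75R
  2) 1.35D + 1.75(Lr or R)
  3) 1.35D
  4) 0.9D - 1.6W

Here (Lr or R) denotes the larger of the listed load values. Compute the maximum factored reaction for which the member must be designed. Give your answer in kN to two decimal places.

(Lr or R) → R = 166.9 kN.
1) 1.35(205.4) + 0.75(258.7) + 0.75(48.2) + 0.75(166.9) = 632.64
2) 1.35(205.4) + 1.75(166.9) = 569.37
3) 1.35(205.4) = 277.29
4) 0.9(205.4) - 1.6(203.6) = -140.90
The controlling combination is 1, giving 632.64 kN.

632.64 kN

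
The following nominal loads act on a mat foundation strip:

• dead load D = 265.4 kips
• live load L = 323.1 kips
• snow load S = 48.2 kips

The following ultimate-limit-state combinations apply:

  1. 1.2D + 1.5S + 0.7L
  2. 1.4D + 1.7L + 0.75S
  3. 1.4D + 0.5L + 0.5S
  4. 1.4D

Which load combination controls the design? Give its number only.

1. 1.2(265.4) + 1.5(48.2) + 0.7(323.1) = 318.48 + 72.30 + 226.17 = 616.95
2. 1.4(265.4) + 1.7(323.1) + 0.75(48.2) = 371.56 + 549.27 + 36.15 = 956.98
3. 1.4(265.4) + 0.5(323.1) + 0.5(48.2) = 371.56 + 161.55 + 24.10 = 557.21
4. 1.4(265.4) = 371.56
The largest value is 956.98 kips from combination 2.

Combination 2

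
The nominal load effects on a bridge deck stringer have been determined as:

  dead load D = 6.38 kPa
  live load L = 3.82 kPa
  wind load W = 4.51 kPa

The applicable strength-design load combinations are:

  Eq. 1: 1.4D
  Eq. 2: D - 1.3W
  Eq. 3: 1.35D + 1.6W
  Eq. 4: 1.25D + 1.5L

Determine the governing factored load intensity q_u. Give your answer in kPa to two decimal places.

Eq. 1: 1.4(6.38) = 8.93
Eq. 2: 1.0(6.38) - 1.3(4.51) = 0.52
Eq. 3: 1.35(6.38) + 1.6(4.51) = 15.83
Eq. 4: 1.25(6.38) + 1.5(3.82) = 13.71
Combination 3 governs: q_u = 15.83 kPa.

15.83 kPa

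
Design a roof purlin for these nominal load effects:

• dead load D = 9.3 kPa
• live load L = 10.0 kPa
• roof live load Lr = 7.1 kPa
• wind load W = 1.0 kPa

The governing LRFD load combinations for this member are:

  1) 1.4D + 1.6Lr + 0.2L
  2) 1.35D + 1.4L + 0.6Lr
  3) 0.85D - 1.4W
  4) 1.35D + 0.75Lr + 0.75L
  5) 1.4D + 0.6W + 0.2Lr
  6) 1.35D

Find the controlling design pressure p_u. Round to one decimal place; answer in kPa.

30.8 kPa

1) 1.4(9.3) + 1.6(7.1) + 0.2(10.0) = 13.0 + 11.4 + 2.0 = 26.4
2) 1.35(9.3) + 1.4(10.0) + 0.6(7.1) = 30.8
3) 0.85(9.3) - 1.4(1.0) = 7.9 - 1.4 = 6.5
4) 1.35(9.3) + 0.75(7.1) + 0.75(10.0) = 12.6 + 5.3 + 7.5 = 25.4
5) 1.4(9.3) + 0.6(1.0) + 0.2(7.1) = 13.0 + 0.6 + 1.4 = 15.0
6) 1.35(9.3) = 12.6
Combination 2 governs: p_u = 30.8 kPa.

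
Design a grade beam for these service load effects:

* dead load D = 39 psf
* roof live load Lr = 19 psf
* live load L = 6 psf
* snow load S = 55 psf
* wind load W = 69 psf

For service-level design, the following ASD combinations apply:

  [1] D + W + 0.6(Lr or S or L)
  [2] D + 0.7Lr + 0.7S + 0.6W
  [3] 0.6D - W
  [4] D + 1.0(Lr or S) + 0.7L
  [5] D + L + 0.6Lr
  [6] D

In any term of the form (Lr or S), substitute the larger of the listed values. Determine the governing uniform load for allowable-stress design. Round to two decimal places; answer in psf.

(Lr or S or L) → S = 55 psf; (Lr or S) → S = 55 psf.
[1] 1.0(39) + 1.0(69) + 0.6(55) = 39.00 + 69.00 + 33.00 = 141.00
[2] 1.0(39) + 0.7(19) + 0.7(55) + 0.6(69) = 39.00 + 13.30 + 38.50 + 41.40 = 132.20
[3] 0.6(39) - 1.0(69) = 23.40 - 69.00 = -45.60
[4] 1.0(39) + 1.0(55) + 0.7(6) = 39.00 + 55.00 + 4.20 = 98.20
[5] 1.0(39) + 1.0(6) + 0.6(19) = 39.00 + 6.00 + 11.40 = 56.40
[6] 1.0(39) = 39.00
Combination 1 governs: q = 141.00 psf.

141.00 psf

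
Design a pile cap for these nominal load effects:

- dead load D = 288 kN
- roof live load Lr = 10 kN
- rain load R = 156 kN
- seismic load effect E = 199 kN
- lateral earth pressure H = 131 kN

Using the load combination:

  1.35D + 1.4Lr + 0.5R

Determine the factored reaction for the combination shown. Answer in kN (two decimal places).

480.80 kN

1.35(288) + 1.4(10) + 0.5(156) = 388.80 + 14.00 + 78.00 = 480.80
V_u = 480.80 kN.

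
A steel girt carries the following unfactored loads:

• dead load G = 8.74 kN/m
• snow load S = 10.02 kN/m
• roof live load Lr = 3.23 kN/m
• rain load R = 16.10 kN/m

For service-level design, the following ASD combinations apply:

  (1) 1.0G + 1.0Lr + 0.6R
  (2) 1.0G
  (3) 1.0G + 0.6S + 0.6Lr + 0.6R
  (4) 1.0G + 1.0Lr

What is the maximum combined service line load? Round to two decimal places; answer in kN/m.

26.35 kN/m

(1) 1.0(8.74) + 1.0(3.23) + 0.6(16.10) = 8.74 + 3.23 + 9.66 = 21.63
(2) 1.0(8.74) = 8.74
(3) 1.0(8.74) + 0.6(10.02) + 0.6(3.23) + 0.6(16.10) = 8.74 + 6.01 + 1.94 + 9.66 = 26.35
(4) 1.0(8.74) + 1.0(3.23) = 8.74 + 3.23 = 11.97
Combination 3 governs: w = 26.35 kN/m.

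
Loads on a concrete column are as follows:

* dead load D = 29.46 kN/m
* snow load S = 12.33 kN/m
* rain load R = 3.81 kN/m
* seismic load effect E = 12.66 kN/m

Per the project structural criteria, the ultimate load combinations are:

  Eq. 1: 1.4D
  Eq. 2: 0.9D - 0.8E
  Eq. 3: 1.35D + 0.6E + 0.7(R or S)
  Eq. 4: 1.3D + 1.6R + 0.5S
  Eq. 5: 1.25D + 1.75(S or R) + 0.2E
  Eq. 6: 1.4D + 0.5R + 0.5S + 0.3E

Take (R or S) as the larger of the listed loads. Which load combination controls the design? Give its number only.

(R or S) → S = 12.33 kN/m; (S or R) → S = 12.33 kN/m.
Eq. 1: 1.4(29.46) = 41.24
Eq. 2: 0.9(29.46) - 0.8(12.66) = 16.39
Eq. 3: 1.35(29.46) + 0.6(12.66) + 0.7(12.33) = 56.00
Eq. 4: 1.3(29.46) + 1.6(3.81) + 0.5(12.33) = 50.56
Eq. 5: 1.25(29.46) + 1.75(12.33) + 0.2(12.66) = 60.93
Eq. 6: 1.4(29.46) + 0.5(3.81) + 0.5(12.33) + 0.3(12.66) = 53.11
The largest value is 60.93 kN/m from combination 5.

Combination 5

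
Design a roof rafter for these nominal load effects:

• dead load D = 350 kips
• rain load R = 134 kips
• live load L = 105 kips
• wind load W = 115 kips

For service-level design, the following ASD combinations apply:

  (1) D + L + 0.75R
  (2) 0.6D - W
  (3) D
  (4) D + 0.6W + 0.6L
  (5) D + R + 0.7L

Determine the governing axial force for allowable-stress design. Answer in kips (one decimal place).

557.5 kips

(1) 1.0(350) + 1.0(105) + 0.75(134) = 350.0 + 105.0 + 100.5 = 555.5
(2) 0.6(350) - 1.0(115) = 210.0 - 115.0 = 95.0
(3) 1.0(350) = 350.0
(4) 1.0(350) + 0.6(115) + 0.6(105) = 350.0 + 69.0 + 63.0 = 482.0
(5) 1.0(350) + 1.0(134) + 0.7(105) = 350.0 + 134.0 + 73.5 = 557.5
Combination 5 governs: P = 557.5 kips.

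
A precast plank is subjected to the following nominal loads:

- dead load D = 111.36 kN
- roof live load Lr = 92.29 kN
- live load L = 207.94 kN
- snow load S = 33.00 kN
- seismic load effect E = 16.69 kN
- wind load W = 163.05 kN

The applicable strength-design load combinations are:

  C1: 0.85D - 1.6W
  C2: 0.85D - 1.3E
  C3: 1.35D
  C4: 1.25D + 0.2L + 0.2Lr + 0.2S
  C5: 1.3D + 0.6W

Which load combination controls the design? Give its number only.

C1: 0.85(111.36) - 1.6(163.05) = 94.66 - 260.88 = -166.22
C2: 0.85(111.36) - 1.3(16.69) = 94.66 - 21.70 = 72.96
C3: 1.35(111.36) = 150.34
C4: 1.25(111.36) + 0.2(207.94) + 0.2(92.29) + 0.2(33.00) = 139.20 + 41.59 + 18.46 + 6.60 = 205.85
C5: 1.3(111.36) + 0.6(163.05) = 144.77 + 97.83 = 242.60
The largest value is 242.60 kN from combination 5.

Combination 5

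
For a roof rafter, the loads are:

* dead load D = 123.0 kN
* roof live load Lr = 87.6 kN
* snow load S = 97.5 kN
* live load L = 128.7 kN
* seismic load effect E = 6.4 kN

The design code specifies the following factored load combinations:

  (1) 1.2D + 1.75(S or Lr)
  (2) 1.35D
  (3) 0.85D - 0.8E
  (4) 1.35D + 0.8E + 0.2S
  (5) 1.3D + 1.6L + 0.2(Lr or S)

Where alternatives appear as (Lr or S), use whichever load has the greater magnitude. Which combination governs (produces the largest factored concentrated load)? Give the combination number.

Combination 5

(S or Lr) → S = 97.5 kN; (Lr or S) → S = 97.5 kN.
(1) 1.2(123.0) + 1.75(97.5) = 147.60 + 170.63 = 318.23
(2) 1.35(123.0) = 166.05
(3) 0.85(123.0) - 0.8(6.4) = 104.55 - 5.12 = 99.43
(4) 1.35(123.0) + 0.8(6.4) + 0.2(97.5) = 166.05 + 5.12 + 19.50 = 190.67
(5) 1.3(123.0) + 1.6(128.7) + 0.2(97.5) = 159.90 + 205.92 + 19.50 = 385.32
The largest value is 385.32 kN from combination 5.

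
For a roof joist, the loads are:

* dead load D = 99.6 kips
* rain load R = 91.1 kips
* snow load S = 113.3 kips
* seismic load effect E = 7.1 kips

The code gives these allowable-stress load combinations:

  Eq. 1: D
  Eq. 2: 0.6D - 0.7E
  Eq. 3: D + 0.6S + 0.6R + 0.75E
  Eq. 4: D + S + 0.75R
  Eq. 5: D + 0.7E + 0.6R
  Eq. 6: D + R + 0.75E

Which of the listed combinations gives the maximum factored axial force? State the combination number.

Eq. 1: 1.0(99.6) = 99.60
Eq. 2: 0.6(99.6) - 0.7(7.1) = 59.76 - 4.97 = 54.79
Eq. 3: 1.0(99.6) + 0.6(113.3) + 0.6(91.1) + 0.75(7.1) = 99.60 + 67.98 + 54.66 + 5.33 = 227.57
Eq. 4: 1.0(99.6) + 1.0(113.3) + 0.75(91.1) = 99.60 + 113.30 + 68.33 = 281.23
Eq. 5: 1.0(99.6) + 0.7(7.1) + 0.6(91.1) = 99.60 + 4.97 + 54.66 = 159.23
Eq. 6: 1.0(99.6) + 1.0(91.1) + 0.75(7.1) = 99.60 + 91.10 + 5.33 = 196.03
The largest value is 281.23 kips from combination 4.

Combination 4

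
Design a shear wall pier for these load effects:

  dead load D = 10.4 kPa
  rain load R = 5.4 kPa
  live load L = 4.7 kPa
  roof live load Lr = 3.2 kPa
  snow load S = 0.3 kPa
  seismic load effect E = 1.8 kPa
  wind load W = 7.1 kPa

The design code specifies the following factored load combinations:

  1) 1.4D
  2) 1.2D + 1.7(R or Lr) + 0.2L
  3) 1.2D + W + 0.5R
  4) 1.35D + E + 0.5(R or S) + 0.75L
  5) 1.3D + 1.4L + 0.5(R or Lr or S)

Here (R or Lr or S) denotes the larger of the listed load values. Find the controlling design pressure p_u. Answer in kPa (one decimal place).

22.8 kPa

(R or Lr) → R = 5.4 kPa; (R or S) → R = 5.4 kPa; (R or Lr or S) → R = 5.4 kPa.
1) 1.4(10.4) = 14.6
2) 1.2(10.4) + 1.7(5.4) + 0.2(4.7) = 12.5 + 9.2 + 0.9 = 22.6
3) 1.2(10.4) + 1.0(7.1) + 0.5(5.4) = 12.5 + 7.1 + 2.7 = 22.3
4) 1.35(10.4) + 1.0(1.8) + 0.5(5.4) + 0.75(4.7) = 22.1
5) 1.3(10.4) + 1.4(4.7) + 0.5(5.4) = 13.5 + 6.6 + 2.7 = 22.8
The controlling combination is 5, giving 22.8 kPa.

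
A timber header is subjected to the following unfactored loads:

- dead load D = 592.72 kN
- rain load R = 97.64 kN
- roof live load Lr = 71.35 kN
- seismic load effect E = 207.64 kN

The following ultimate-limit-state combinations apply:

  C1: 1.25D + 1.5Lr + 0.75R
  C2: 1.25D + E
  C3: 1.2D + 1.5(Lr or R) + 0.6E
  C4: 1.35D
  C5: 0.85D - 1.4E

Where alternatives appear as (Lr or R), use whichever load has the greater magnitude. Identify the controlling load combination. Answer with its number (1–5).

Combination 3

(Lr or R) → R = 97.64 kN.
C1: 1.25(592.72) + 1.5(71.35) + 0.75(97.64) = 740.90 + 107.03 + 73.23 = 921.16
C2: 1.25(592.72) + 1.0(207.64) = 740.90 + 207.64 = 948.54
C3: 1.2(592.72) + 1.5(97.64) + 0.6(207.64) = 982.31
C4: 1.35(592.72) = 800.17
C5: 0.85(592.72) - 1.4(207.64) = 213.12
The largest value is 982.31 kN from combination 3.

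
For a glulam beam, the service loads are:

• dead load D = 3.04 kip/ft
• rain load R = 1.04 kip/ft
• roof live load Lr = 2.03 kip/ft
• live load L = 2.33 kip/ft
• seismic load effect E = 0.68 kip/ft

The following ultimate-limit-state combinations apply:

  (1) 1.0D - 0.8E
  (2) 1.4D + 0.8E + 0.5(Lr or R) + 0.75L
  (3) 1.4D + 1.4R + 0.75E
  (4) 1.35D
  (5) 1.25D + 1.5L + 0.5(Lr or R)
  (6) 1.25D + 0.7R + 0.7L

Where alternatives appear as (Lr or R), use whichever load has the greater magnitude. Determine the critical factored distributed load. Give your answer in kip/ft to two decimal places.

(Lr or R) → Lr = 2.03 kip/ft.
(1) 1.0(3.04) - 0.8(0.68) = 3.04 - 0.54 = 2.50
(2) 1.4(3.04) + 0.8(0.68) + 0.5(2.03) + 0.75(2.33) = 7.56
(3) 1.4(3.04) + 1.4(1.04) + 0.75(0.68) = 6.22
(4) 1.35(3.04) = 4.10
(5) 1.25(3.04) + 1.5(2.33) + 0.5(2.03) = 8.31
(6) 1.25(3.04) + 0.7(1.04) + 0.7(2.33) = 3.80 + 0.73 + 1.63 = 6.16
Maximum is from combination 5.

8.31 kip/ft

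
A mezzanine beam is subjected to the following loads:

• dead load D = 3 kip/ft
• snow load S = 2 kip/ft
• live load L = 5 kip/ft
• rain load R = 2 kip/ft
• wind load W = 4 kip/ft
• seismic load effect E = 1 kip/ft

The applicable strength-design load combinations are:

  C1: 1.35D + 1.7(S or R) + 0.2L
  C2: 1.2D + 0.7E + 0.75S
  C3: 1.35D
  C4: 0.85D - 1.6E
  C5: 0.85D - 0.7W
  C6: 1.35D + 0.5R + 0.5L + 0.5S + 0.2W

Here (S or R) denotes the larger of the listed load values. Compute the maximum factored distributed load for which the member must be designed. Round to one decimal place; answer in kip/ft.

(S or R) → S = 2 kip/ft.
C1: 1.35(3) + 1.7(2) + 0.2(5) = 4.1 + 3.4 + 1.0 = 8.5
C2: 1.2(3) + 0.7(1) + 0.75(2) = 3.6 + 0.7 + 1.5 = 5.8
C3: 1.35(3) = 4.1
C4: 0.85(3) - 1.6(1) = 2.6 - 1.6 = 1.0
C5: 0.85(3) - 0.7(4) = -0.3
C6: 1.35(3) + 0.5(2) + 0.5(5) + 0.5(2) + 0.2(4) = 4.1 + 1.0 + 2.5 + 1.0 + 0.8 = 9.4
Maximum is from combination 6.

9.4 kip/ft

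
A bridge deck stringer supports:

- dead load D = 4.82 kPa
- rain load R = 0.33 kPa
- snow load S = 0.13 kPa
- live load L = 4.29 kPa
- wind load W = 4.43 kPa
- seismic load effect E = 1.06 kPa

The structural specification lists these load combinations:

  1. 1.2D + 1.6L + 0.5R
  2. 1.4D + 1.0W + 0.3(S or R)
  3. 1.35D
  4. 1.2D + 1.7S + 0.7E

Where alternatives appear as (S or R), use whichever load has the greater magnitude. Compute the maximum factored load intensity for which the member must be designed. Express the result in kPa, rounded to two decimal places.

(S or R) → R = 0.33 kPa.
1. 1.2(4.82) + 1.6(4.29) + 0.5(0.33) = 12.81
2. 1.4(4.82) + 1.0(4.43) + 0.3(0.33) = 11.28
3. 1.35(4.82) = 6.51
4. 1.2(4.82) + 1.7(0.13) + 0.7(1.06) = 6.75
The controlling combination is 1, giving 12.81 kPa.

12.81 kPa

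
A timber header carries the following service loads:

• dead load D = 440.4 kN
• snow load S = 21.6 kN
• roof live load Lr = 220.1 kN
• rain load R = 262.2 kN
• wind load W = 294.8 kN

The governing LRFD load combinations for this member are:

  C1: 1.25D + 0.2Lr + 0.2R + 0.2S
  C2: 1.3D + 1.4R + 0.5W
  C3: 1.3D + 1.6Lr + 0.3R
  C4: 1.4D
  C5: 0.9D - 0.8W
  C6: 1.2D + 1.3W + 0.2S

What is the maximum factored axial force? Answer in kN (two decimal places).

C1: 1.25(440.4) + 0.2(220.1) + 0.2(262.2) + 0.2(21.6) = 550.50 + 44.02 + 52.44 + 4.32 = 651.28
C2: 1.3(440.4) + 1.4(262.2) + 0.5(294.8) = 572.52 + 367.08 + 147.40 = 1087.00
C3: 1.3(440.4) + 1.6(220.1) + 0.3(262.2) = 572.52 + 352.16 + 78.66 = 1003.34
C4: 1.4(440.4) = 616.56
C5: 0.9(440.4) - 0.8(294.8) = 396.36 - 235.84 = 160.52
C6: 1.2(440.4) + 1.3(294.8) + 0.2(21.6) = 528.48 + 383.24 + 4.32 = 916.04
Maximum is from combination 2.

1087.00 kN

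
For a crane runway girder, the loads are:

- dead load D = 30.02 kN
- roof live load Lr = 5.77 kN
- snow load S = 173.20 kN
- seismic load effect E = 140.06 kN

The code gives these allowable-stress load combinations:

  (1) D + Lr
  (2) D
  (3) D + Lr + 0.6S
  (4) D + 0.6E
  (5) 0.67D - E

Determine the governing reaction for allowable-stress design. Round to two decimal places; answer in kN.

139.71 kN

(1) 1.0(30.02) + 1.0(5.77) = 35.79
(2) 1.0(30.02) = 30.02
(3) 1.0(30.02) + 1.0(5.77) + 0.6(173.20) = 139.71
(4) 1.0(30.02) + 0.6(140.06) = 114.06
(5) 0.67(30.02) - 1.0(140.06) = -119.95
Combination 3 governs: V = 139.71 kN.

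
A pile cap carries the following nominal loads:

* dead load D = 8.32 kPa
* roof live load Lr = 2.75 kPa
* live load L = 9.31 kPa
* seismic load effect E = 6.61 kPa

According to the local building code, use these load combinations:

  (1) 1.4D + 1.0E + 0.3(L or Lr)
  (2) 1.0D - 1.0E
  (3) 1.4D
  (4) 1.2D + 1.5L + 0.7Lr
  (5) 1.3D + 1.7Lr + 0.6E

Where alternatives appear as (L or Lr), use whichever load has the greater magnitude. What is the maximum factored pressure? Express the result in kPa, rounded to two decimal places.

(L or Lr) → L = 9.31 kPa.
(1) 1.4(8.32) + 1.0(6.61) + 0.3(9.31) = 21.05
(2) 1.0(8.32) - 1.0(6.61) = 1.71
(3) 1.4(8.32) = 11.65
(4) 1.2(8.32) + 1.5(9.31) + 0.7(2.75) = 25.87
(5) 1.3(8.32) + 1.7(2.75) + 0.6(6.61) = 19.46
Combination 4 governs: p_u = 25.87 kPa.

25.87 kPa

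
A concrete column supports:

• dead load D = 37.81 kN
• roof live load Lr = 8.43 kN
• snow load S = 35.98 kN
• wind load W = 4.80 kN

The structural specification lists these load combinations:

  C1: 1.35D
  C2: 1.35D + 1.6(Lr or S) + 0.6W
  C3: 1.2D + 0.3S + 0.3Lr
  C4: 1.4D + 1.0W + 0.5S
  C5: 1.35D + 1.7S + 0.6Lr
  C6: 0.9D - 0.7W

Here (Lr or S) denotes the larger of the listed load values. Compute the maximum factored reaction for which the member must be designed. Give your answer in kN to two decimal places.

(Lr or S) → S = 35.98 kN.
C1: 1.35(37.81) = 51.04
C2: 1.35(37.81) + 1.6(35.98) + 0.6(4.80) = 51.04 + 57.57 + 2.88 = 111.49
C3: 1.2(37.81) + 0.3(35.98) + 0.3(8.43) = 58.70
C4: 1.4(37.81) + 1.0(4.80) + 0.5(35.98) = 52.93 + 4.80 + 17.99 = 75.72
C5: 1.35(37.81) + 1.7(35.98) + 0.6(8.43) = 51.04 + 61.17 + 5.06 = 117.27
C6: 0.9(37.81) - 0.7(4.80) = 34.03 - 3.36 = 30.67
Maximum is from combination 5.

117.27 kN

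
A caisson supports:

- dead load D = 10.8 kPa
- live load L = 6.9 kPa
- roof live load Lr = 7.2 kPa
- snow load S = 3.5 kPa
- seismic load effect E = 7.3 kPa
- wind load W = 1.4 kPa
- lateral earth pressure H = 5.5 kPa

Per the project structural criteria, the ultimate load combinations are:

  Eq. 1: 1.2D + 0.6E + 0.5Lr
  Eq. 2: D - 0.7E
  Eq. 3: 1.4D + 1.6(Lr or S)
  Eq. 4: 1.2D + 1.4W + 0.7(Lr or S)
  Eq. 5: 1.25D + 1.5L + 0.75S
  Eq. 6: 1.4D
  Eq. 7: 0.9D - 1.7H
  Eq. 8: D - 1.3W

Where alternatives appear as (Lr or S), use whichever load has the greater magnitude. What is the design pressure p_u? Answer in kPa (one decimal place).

(Lr or S) → Lr = 7.2 kPa.
Eq. 1: 1.2(10.8) + 0.6(7.3) + 0.5(7.2) = 20.9
Eq. 2: 1.0(10.8) - 0.7(7.3) = 10.8 - 5.1 = 5.7
Eq. 3: 1.4(10.8) + 1.6(7.2) = 15.1 + 11.5 = 26.6
Eq. 4: 1.2(10.8) + 1.4(1.4) + 0.7(7.2) = 13.0 + 2.0 + 5.0 = 20.0
Eq. 5: 1.25(10.8) + 1.5(6.9) + 0.75(3.5) = 13.5 + 10.4 + 2.6 = 26.5
Eq. 6: 1.4(10.8) = 15.1
Eq. 7: 0.9(10.8) - 1.7(5.5) = 0.4
Eq. 8: 1.0(10.8) - 1.3(1.4) = 10.8 - 1.8 = 9.0
Maximum is from combination 3.

26.6 kPa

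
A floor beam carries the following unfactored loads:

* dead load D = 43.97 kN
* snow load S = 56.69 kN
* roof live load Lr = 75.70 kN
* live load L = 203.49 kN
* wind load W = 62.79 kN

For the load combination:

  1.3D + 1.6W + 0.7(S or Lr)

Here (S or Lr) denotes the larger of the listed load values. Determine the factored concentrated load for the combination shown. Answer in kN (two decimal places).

210.62 kN

(S or Lr) → Lr = 75.70 kN.
1.3(43.97) + 1.6(62.79) + 0.7(75.70) = 210.62
P_u = 210.62 kN.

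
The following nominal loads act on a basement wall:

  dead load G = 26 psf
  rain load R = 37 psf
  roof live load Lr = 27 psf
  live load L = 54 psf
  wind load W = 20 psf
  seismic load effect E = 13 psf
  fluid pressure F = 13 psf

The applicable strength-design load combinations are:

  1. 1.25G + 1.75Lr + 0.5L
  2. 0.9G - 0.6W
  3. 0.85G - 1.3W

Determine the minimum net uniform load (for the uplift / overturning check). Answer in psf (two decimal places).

1. 1.25(26) + 1.75(27) + 0.5(54) = 32.50 + 47.25 + 27.00 = 106.75
2. 0.9(26) - 0.6(20) = 23.40 - 12.00 = 11.40
3. 0.85(26) - 1.3(20) = 22.10 - 26.00 = -3.90
Combination 3 gives the minimum: -3.90 psf.

-3.90 psf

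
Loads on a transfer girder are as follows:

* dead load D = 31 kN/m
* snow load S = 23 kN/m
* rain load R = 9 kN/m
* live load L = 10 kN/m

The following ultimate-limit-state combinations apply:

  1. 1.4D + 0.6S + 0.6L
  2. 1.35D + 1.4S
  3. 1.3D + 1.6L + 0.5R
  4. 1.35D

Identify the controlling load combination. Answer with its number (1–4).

1. 1.4(31) + 0.6(23) + 0.6(10) = 43.40 + 13.80 + 6.00 = 63.20
2. 1.35(31) + 1.4(23) = 41.85 + 32.20 = 74.05
3. 1.3(31) + 1.6(10) + 0.5(9) = 40.30 + 16.00 + 4.50 = 60.80
4. 1.35(31) = 41.85
The largest value is 74.05 kN/m from combination 2.

Combination 2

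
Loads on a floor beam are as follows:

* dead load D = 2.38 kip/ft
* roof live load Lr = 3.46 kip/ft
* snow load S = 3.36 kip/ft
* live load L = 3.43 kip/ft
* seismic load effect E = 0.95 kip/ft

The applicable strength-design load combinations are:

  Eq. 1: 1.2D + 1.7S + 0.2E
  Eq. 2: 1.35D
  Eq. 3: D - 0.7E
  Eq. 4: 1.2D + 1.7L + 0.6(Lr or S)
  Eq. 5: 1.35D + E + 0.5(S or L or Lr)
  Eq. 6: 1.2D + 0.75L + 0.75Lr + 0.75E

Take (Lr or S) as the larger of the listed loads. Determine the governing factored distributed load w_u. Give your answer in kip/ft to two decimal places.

10.76 kip/ft

(Lr or S) → Lr = 3.46 kip/ft; (S or L or Lr) → Lr = 3.46 kip/ft.
Eq. 1: 1.2(2.38) + 1.7(3.36) + 0.2(0.95) = 2.86 + 5.71 + 0.19 = 8.76
Eq. 2: 1.35(2.38) = 3.21
Eq. 3: 1.0(2.38) - 0.7(0.95) = 1.72
Eq. 4: 1.2(2.38) + 1.7(3.43) + 0.6(3.46) = 10.76
Eq. 5: 1.35(2.38) + 1.0(0.95) + 0.5(3.46) = 3.21 + 0.95 + 1.73 = 5.89
Eq. 6: 1.2(2.38) + 0.75(3.43) + 0.75(3.46) + 0.75(0.95) = 2.86 + 2.57 + 2.60 + 0.71 = 8.74
Combination 4 governs: w_u = 10.76 kip/ft.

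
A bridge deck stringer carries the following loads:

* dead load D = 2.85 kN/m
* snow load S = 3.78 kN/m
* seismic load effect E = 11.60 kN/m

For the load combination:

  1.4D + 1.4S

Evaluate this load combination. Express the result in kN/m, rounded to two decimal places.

9.28 kN/m

1.4(2.85) + 1.4(3.78) = 3.99 + 5.29 = 9.28
w_u = 9.28 kN/m.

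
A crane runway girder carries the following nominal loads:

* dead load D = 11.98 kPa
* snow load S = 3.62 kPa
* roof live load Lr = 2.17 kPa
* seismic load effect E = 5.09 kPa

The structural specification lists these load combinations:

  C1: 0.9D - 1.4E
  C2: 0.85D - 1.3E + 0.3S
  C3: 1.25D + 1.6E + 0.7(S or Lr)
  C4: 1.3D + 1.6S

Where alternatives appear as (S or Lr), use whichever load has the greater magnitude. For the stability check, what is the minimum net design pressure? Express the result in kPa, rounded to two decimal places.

3.66 kPa

(S or Lr) → S = 3.62 kPa.
C1: 0.9(11.98) - 1.4(5.09) = 3.66
C2: 0.85(11.98) - 1.3(5.09) + 0.3(3.62) = 10.18 - 6.62 + 1.09 = 4.65
C3: 1.25(11.98) + 1.6(5.09) + 0.7(3.62) = 14.98 + 8.14 + 2.53 = 25.65
C4: 1.3(11.98) + 1.6(3.62) = 21.37
Combination 1 gives the minimum: 3.66 kPa.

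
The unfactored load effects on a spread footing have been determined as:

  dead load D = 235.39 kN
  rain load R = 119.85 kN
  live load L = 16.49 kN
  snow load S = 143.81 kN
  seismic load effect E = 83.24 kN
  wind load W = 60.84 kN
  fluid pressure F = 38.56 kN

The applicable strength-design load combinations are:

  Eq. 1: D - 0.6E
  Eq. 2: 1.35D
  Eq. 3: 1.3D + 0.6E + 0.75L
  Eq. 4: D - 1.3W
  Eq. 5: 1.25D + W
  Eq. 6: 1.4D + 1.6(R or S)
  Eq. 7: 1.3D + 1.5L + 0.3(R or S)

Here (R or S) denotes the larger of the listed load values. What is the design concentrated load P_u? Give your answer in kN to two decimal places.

(R or S) → S = 143.81 kN.
Eq. 1: 1.0(235.39) - 0.6(83.24) = 235.39 - 49.94 = 185.45
Eq. 2: 1.35(235.39) = 317.78
Eq. 3: 1.3(235.39) + 0.6(83.24) + 0.75(16.49) = 306.01 + 49.94 + 12.37 = 368.32
Eq. 4: 1.0(235.39) - 1.3(60.84) = 235.39 - 79.09 = 156.30
Eq. 5: 1.25(235.39) + 1.0(60.84) = 294.24 + 60.84 = 355.08
Eq. 6: 1.4(235.39) + 1.6(143.81) = 559.64
Eq. 7: 1.3(235.39) + 1.5(16.49) + 0.3(143.81) = 306.01 + 24.74 + 43.14 = 373.89
The controlling combination is 6, giving 559.64 kN.

559.64 kN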